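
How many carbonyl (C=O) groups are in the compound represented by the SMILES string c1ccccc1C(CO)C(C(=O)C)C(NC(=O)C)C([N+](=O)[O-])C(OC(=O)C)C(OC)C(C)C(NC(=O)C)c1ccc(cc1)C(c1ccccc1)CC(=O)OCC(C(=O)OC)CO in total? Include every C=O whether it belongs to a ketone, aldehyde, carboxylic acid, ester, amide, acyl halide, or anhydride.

6

CH(COCH3): ketone, 1 C=O (running total 1).
CH(NHCOCH3): amide, 1 C=O (running total 2).
CH(OCOCH3): ester, 1 C=O (running total 3).
CH(NHCOCH3): amide, 1 C=O (running total 4).
CH2COOCH2: ester, 1 C=O (running total 5).
CH(COOCH3): ester, 1 C=O (running total 6).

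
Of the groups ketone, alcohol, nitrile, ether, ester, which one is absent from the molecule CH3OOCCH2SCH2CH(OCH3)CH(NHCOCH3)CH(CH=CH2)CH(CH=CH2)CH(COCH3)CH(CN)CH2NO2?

ether: present (CH(OCH3) — pendant –OCH3: C–O–C with sp³ C, no adjacent C=O → ether).
nitrile: present (CH(CN) — pendant –C≡N: nitrile).
ketone: present (CH(COCH3) — pendant –COCH3: carbonyl C bonded to two carbons → ketone).
ester: present (CH3OOC — CH3O–C(=O)–: carbonyl C bonded to C and to –OCH3 → ester (not ketone + ether)).
alcohol: no segment matches this pattern.

alcohol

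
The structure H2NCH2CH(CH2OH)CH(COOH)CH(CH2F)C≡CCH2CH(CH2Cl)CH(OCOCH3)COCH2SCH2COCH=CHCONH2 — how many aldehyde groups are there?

Reading the structure from left to right:
  H2NCH2: –NH2 on an sp³ carbon with no adjacent C=O → amine.
  CH(CH2OH): pendant –CH2OH on an sp³ backbone C → alcohol.
  CH(COOH): pendant –COOH: carbonyl C bonded to C and –OH → carboxylic acid.
  CH(CH2F): pendant –CH2X: halogen on sp³ carbon → alkyl halide.
  C≡C: C≡C triple bond → alkyne.
  CH(CH2Cl): pendant –CH2X: halogen on sp³ carbon → alkyl halide.
  CH(OCOCH3): pendant –OC(=O)CH3: an acyloxy group → ester.
  CO: –C(=O)– with carbon on both sides → ketone.
  CH2SCH2: C–S–C linkage → sulfide (thioether).
  CO: –C(=O)– with carbon on both sides → ketone.
  CH=CH: C=C double bond → alkene.
  CONH2: –C(=O)NH2: carbonyl C bonded to C and to N → amide (the N is not a separate amine).
No segment is a aldehyde: CH(COOH) is carboxylic acid, not aldehyde; CH(OCOCH3) is ester, not aldehyde; CO is ketone, not aldehyde. → 0.

0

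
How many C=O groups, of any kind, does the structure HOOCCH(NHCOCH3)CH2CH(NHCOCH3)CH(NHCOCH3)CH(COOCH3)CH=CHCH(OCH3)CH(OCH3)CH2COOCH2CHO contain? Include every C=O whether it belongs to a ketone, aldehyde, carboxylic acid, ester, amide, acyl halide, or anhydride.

HOOC: carboxylic acid, 1 C=O (running total 1).
CH(NHCOCH3): amide, 1 C=O (running total 2).
CH(NHCOCH3): amide, 1 C=O (running total 3).
CH(NHCOCH3): amide, 1 C=O (running total 4).
CH(COOCH3): ester, 1 C=O (running total 5).
CH2COOCH2: ester, 1 C=O (running total 6).
CHO: aldehyde, 1 C=O (running total 7).

7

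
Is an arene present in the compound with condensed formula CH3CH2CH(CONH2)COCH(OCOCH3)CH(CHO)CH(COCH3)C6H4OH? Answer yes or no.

pendant –CONH2: carbonyl C bonded to C and N → amide.
–C(=O)– with carbon on both sides → ketone.
pendant –OC(=O)CH3: an acyloxy group → ester.
pendant –CHO: carbonyl C bonded to C and H → aldehyde.
pendant –COCH3: carbonyl C bonded to two carbons → ketone.
–OH attached directly to an aromatic ring → phenol (not alcohol); the ring itself is an arene.
The C6H4OH segment supplies the arene: –OH attached directly to an aromatic ring → phenol (not alcohol); the ring itself is an arene.

yes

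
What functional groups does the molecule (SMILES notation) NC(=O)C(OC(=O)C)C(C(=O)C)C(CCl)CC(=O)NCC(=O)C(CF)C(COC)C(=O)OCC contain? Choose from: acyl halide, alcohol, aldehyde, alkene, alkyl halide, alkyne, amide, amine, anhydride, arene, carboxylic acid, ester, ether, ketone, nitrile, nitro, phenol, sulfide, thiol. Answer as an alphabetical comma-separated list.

Reading the structure from left to right:
  H2NCO: –C(=O)NH2: carbonyl C bonded to C and to N → amide (the N is not a separate amine).
  CH(OCOCH3): pendant –OC(=O)CH3: an acyloxy group → ester.
  CH(COCH3): pendant –COCH3: carbonyl C bonded to two carbons → ketone.
  CH(CH2Cl): pendant –CH2X: halogen on sp³ carbon → alkyl halide.
  CH2CONHCH2: –C(=O)–N– linkage → amide (the N is not an amine).
  CO: –C(=O)– with carbon on both sides → ketone.
  CH(CH2F): pendant –CH2X: halogen on sp³ carbon → alkyl halide.
  CH(CH2OCH3): pendant –CH2OCH3: C–O–C linkage → ether.
  COOCH2CH3: –C(=O)OCH2CH3: carbonyl C bonded to C and to –OEt → ester.

alkyl halide, amide, ester, ether, ketone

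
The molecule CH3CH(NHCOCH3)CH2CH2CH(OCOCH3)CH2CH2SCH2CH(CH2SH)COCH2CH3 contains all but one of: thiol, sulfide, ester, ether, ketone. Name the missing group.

ether

sulfide: present (CH2SCH2 — C–S–C linkage → sulfide (thioether)).
ester: present (CH(OCOCH3) — pendant –OC(=O)CH3: an acyloxy group → ester).
ketone: present (CO — –C(=O)– with carbon on both sides → ketone).
thiol: present (CH(CH2SH) — pendant –CH2SH → thiol).
ether: absent. In CH(OCOCH3), the C–O–C oxygen is adjacent to a C=O, so it belongs to an ester, not an ether.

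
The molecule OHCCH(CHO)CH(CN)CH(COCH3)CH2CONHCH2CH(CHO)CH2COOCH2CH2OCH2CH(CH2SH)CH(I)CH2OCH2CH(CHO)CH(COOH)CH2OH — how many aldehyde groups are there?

Working along the chain:
  OHC: terminal –CHO: carbonyl C bonded to H and C → aldehyde.
  CH(CHO): pendant –CHO: carbonyl C bonded to C and H → aldehyde.
  CH(CN): pendant –C≡N: nitrile.
  CH(COCH3): pendant –COCH3: carbonyl C bonded to two carbons → ketone.
  CH2CONHCH2: –C(=O)–N– linkage → amide (the N is not an amine).
  CH(CHO): pendant –CHO: carbonyl C bonded to C and H → aldehyde.
  CH2COOCH2: –C(=O)–O–C with C on the carbonyl side → ester.
  CH2OCH2: C–O–C with sp³ carbons on both sides and no adjacent C=O → ether.
  CH(CH2SH): pendant –CH2SH → thiol.
  CH(I): halogen on an sp³ carbon → alkyl halide.
  CH2OCH2: C–O–C with sp³ carbons on both sides and no adjacent C=O → ether.
  CH(CHO): pendant –CHO: carbonyl C bonded to C and H → aldehyde.
  CH(COOH): pendant –COOH: carbonyl C bonded to C and –OH → carboxylic acid.
  CH2OH: –OH on an sp³ carbon → alcohol.
Aldehyde appears at: OHC, CH(CHO), CH(CHO), CH(CHO) → 4.

4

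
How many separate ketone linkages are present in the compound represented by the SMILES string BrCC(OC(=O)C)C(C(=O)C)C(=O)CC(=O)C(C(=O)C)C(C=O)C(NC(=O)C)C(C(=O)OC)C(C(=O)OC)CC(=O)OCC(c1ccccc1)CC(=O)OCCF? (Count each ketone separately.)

4

halogen on an sp³ carbon → alkyl halide.
pendant –OC(=O)CH3: an acyloxy group → ester.
pendant –COCH3: carbonyl C bonded to two carbons → ketone.
–C(=O)– with carbon on both sides → ketone.
–C(=O)– with carbon on both sides → ketone.
pendant –COCH3: carbonyl C bonded to two carbons → ketone.
pendant –CHO: carbonyl C bonded to C and H → aldehyde.
pendant –NHC(=O)CH3: N bonded to a carbonyl → amide (not amine).
pendant –COOCH3: carbonyl C bonded to C and –OCH3 → ester.
pendant –COOCH3: carbonyl C bonded to C and –OCH3 → ester.
–C(=O)–O–C with C on the carbonyl side → ester.
pendant –C6H5: benzene ring → arene.
–C(=O)–O–C with C on the carbonyl side → ester.
halogen on an sp³ carbon → alkyl halide.
Ketone appears at: CH(COCH3), CO, CO, CH(COCH3) → 4.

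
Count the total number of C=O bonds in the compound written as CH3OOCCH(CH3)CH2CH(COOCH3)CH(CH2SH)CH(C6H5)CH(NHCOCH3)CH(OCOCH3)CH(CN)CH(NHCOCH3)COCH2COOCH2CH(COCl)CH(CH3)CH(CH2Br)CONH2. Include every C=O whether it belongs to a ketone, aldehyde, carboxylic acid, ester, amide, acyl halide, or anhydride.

9

CH3OOC: ester, 1 C=O (running total 1).
CH(COOCH3): ester, 1 C=O (running total 2).
CH(NHCOCH3): amide, 1 C=O (running total 3).
CH(OCOCH3): ester, 1 C=O (running total 4).
CH(NHCOCH3): amide, 1 C=O (running total 5).
CO: ketone, 1 C=O (running total 6).
CH2COOCH2: ester, 1 C=O (running total 7).
CH(COCl): acyl halide, 1 C=O (running total 8).
CONH2: amide, 1 C=O (running total 9).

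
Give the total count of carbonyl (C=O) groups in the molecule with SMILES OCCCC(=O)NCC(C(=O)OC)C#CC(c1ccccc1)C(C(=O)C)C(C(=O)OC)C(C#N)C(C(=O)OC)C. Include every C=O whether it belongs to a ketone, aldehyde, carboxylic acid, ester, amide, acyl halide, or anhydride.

CH2CONHCH2: amide, 1 C=O (running total 1).
CH(COOCH3): ester, 1 C=O (running total 2).
CH(COCH3): ketone, 1 C=O (running total 3).
CH(COOCH3): ester, 1 C=O (running total 4).
CH(COOCH3): ester, 1 C=O (running total 5).

5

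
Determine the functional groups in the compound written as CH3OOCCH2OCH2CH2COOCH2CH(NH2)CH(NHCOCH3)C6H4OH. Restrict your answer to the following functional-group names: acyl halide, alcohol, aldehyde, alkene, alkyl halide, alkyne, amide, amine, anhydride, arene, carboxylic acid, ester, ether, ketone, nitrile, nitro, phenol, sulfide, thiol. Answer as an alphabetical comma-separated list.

Working along the chain:
  CH3OOC: CH3O–C(=O)–: carbonyl C bonded to C and to –OCH3 → ester (not ketone + ether).
  CH2OCH2: C–O–C with sp³ carbons on both sides and no adjacent C=O → ether.
  CH2COOCH2: –C(=O)–O–C with C on the carbonyl side → ester.
  CH(NH2): –NH2 on an sp³ carbon with no adjacent C=O → amine.
  CH(NHCOCH3): pendant –NHC(=O)CH3: N bonded to a carbonyl → amide (not amine).
  C6H4OH: –OH attached directly to an aromatic ring → phenol (not alcohol); the ring itself is an arene.

amide, amine, arene, ester, ether, phenol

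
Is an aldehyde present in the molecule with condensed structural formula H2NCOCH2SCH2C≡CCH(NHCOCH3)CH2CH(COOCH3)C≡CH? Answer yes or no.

no

Working along the chain:
  H2NCO: –C(=O)NH2: carbonyl C bonded to C and to N → amide (the N is not a separate amine).
  CH2SCH2: C–S–C linkage → sulfide (thioether).
  C≡C: C≡C triple bond → alkyne.
  CH(NHCOCH3): pendant –NHC(=O)CH3: N bonded to a carbonyl → amide (not amine).
  CH(COOCH3): pendant –COOCH3: carbonyl C bonded to C and –OCH3 → ester.
  C≡CH: C≡C triple bond → alkyne.
The groups actually present are: alkyne, amide, ester, sulfide.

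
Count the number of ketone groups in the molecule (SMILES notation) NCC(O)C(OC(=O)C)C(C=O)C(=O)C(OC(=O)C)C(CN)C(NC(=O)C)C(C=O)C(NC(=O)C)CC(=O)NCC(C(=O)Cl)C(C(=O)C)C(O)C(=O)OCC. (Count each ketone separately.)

2

Reading the structure from left to right:
  H2NCH2: –NH2 on an sp³ carbon with no adjacent C=O → amine.
  CH(OH): –OH on an sp³ carbon → alcohol (secondary).
  CH(OCOCH3): pendant –OC(=O)CH3: an acyloxy group → ester.
  CH(CHO): pendant –CHO: carbonyl C bonded to C and H → aldehyde.
  CO: –C(=O)– with carbon on both sides → ketone.
  CH(OCOCH3): pendant –OC(=O)CH3: an acyloxy group → ester.
  CH(CH2NH2): pendant –CH2NH2: N on sp³ C, no adjacent C=O → amine.
  CH(NHCOCH3): pendant –NHC(=O)CH3: N bonded to a carbonyl → amide (not amine).
  CH(CHO): pendant –CHO: carbonyl C bonded to C and H → aldehyde.
  CH(NHCOCH3): pendant –NHC(=O)CH3: N bonded to a carbonyl → amide (not amine).
  CH2CONHCH2: –C(=O)–N– linkage → amide (the N is not an amine).
  CH(COCl): pendant –C(=O)X: carbonyl C bonded to C and halogen → acyl halide.
  CH(COCH3): pendant –COCH3: carbonyl C bonded to two carbons → ketone.
  CH(OH): –OH on an sp³ carbon → alcohol (secondary).
  COOCH2CH3: –C(=O)OCH2CH3: carbonyl C bonded to C and to –OEt → ester.
Ketone appears at: CO, CH(COCH3) → 2.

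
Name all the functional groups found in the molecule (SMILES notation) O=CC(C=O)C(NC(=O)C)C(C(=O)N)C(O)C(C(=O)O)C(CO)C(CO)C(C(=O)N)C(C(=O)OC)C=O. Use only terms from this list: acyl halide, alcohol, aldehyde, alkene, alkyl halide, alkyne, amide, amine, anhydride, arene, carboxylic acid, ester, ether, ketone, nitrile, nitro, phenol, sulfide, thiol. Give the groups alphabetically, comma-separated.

alcohol, aldehyde, amide, carboxylic acid, ester

terminal –CHO: carbonyl C bonded to H and C → aldehyde.
pendant –CHO: carbonyl C bonded to C and H → aldehyde.
pendant –NHC(=O)CH3: N bonded to a carbonyl → amide (not amine).
pendant –CONH2: carbonyl C bonded to C and N → amide.
–OH on an sp³ carbon → alcohol (secondary).
pendant –COOH: carbonyl C bonded to C and –OH → carboxylic acid.
pendant –CH2OH on an sp³ backbone C → alcohol.
pendant –CH2OH on an sp³ backbone C → alcohol.
pendant –CONH2: carbonyl C bonded to C and N → amide.
pendant –COOCH3: carbonyl C bonded to C and –OCH3 → ester.
terminal –CHO: carbonyl C bonded to H and C → aldehyde.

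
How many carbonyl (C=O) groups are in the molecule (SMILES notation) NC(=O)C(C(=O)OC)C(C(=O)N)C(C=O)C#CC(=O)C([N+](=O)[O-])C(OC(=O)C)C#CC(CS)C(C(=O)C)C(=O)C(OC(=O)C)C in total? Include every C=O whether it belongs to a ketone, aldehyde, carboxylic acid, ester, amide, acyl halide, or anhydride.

H2NCO: amide, 1 C=O (running total 1).
CH(COOCH3): ester, 1 C=O (running total 2).
CH(CONH2): amide, 1 C=O (running total 3).
CH(CHO): aldehyde, 1 C=O (running total 4).
CO: ketone, 1 C=O (running total 5).
CH(OCOCH3): ester, 1 C=O (running total 6).
CH(COCH3): ketone, 1 C=O (running total 7).
CO: ketone, 1 C=O (running total 8).
CH(OCOCH3): ester, 1 C=O (running total 9).

9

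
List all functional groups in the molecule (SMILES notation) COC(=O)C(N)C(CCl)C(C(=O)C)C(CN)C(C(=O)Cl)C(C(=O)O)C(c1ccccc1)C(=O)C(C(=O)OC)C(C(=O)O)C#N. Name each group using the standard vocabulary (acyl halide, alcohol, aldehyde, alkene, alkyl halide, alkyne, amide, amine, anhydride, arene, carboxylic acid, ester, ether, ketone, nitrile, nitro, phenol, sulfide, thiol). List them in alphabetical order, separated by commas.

acyl halide, alkyl halide, amine, arene, carboxylic acid, ester, ketone, nitrile

Taking each segment in turn:
  CH3OOC: CH3O–C(=O)–: carbonyl C bonded to C and to –OCH3 → ester (not ketone + ether).
  CH(NH2): –NH2 on an sp³ carbon with no adjacent C=O → amine.
  CH(CH2Cl): pendant –CH2X: halogen on sp³ carbon → alkyl halide.
  CH(COCH3): pendant –COCH3: carbonyl C bonded to two carbons → ketone.
  CH(CH2NH2): pendant –CH2NH2: N on sp³ C, no adjacent C=O → amine.
  CH(COCl): pendant –C(=O)X: carbonyl C bonded to C and halogen → acyl halide.
  CH(COOH): pendant –COOH: carbonyl C bonded to C and –OH → carboxylic acid.
  CH(C6H5): pendant –C6H5: benzene ring → arene.
  CO: –C(=O)– with carbon on both sides → ketone.
  CH(COOCH3): pendant –COOCH3: carbonyl C bonded to C and –OCH3 → ester.
  CH(COOH): pendant –COOH: carbonyl C bonded to C and –OH → carboxylic acid.
  CN: –C≡N: carbon triple-bonded to nitrogen → nitrile.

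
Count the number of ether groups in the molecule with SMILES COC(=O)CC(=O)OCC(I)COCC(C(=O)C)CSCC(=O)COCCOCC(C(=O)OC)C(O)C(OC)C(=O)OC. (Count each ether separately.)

CH3O–C(=O)–: carbonyl C bonded to C and to –OCH3 → ester (not ketone + ether).
–C(=O)–O–C with C on the carbonyl side → ester.
halogen on an sp³ carbon → alkyl halide.
C–O–C with sp³ carbons on both sides and no adjacent C=O → ether.
pendant –COCH3: carbonyl C bonded to two carbons → ketone.
C–S–C linkage → sulfide (thioether).
–C(=O)– with carbon on both sides → ketone.
C–O–C with sp³ carbons on both sides and no adjacent C=O → ether.
C–O–C with sp³ carbons on both sides and no adjacent C=O → ether.
pendant –COOCH3: carbonyl C bonded to C and –OCH3 → ester.
–OH on an sp³ carbon → alcohol (secondary).
pendant –OCH3: C–O–C with sp³ C, no adjacent C=O → ether.
–C(=O)OCH3: carbonyl C bonded to C and to –OCH3 → ester (not ketone + ether).
Ether appears at: CH2OCH2, CH2OCH2, CH2OCH2, CH(OCH3) → 4.

4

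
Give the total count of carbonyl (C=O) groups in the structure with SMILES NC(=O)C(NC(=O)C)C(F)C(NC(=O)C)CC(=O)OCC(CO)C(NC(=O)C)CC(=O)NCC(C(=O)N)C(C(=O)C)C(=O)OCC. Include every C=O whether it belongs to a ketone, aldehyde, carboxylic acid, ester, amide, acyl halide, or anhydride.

9

H2NCO: amide, 1 C=O (running total 1).
CH(NHCOCH3): amide, 1 C=O (running total 2).
CH(NHCOCH3): amide, 1 C=O (running total 3).
CH2COOCH2: ester, 1 C=O (running total 4).
CH(NHCOCH3): amide, 1 C=O (running total 5).
CH2CONHCH2: amide, 1 C=O (running total 6).
CH(CONH2): amide, 1 C=O (running total 7).
CH(COCH3): ketone, 1 C=O (running total 8).
COOCH2CH3: ester, 1 C=O (running total 9).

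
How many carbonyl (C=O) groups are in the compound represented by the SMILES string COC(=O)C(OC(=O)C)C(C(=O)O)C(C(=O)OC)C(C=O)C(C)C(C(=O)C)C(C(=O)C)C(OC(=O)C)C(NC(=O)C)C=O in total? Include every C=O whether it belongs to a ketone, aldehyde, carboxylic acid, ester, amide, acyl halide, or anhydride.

CH3OOC: ester, 1 C=O (running total 1).
CH(OCOCH3): ester, 1 C=O (running total 2).
CH(COOH): carboxylic acid, 1 C=O (running total 3).
CH(COOCH3): ester, 1 C=O (running total 4).
CH(CHO): aldehyde, 1 C=O (running total 5).
CH(COCH3): ketone, 1 C=O (running total 6).
CH(COCH3): ketone, 1 C=O (running total 7).
CH(OCOCH3): ester, 1 C=O (running total 8).
CH(NHCOCH3): amide, 1 C=O (running total 9).
CHO: aldehyde, 1 C=O (running total 10).

10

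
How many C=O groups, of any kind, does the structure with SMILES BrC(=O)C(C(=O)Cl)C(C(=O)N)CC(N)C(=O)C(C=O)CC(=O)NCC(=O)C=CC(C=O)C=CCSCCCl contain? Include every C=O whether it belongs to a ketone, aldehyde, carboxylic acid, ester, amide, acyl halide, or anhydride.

BrCO: acyl halide, 1 C=O (running total 1).
CH(COCl): acyl halide, 1 C=O (running total 2).
CH(CONH2): amide, 1 C=O (running total 3).
CO: ketone, 1 C=O (running total 4).
CH(CHO): aldehyde, 1 C=O (running total 5).
CH2CONHCH2: amide, 1 C=O (running total 6).
CO: ketone, 1 C=O (running total 7).
CH(CHO): aldehyde, 1 C=O (running total 8).

8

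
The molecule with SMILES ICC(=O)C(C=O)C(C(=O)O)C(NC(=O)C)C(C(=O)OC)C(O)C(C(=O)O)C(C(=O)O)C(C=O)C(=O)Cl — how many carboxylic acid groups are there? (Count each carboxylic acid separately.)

3

Taking each segment in turn:
  ICH2: halogen on an sp³ carbon → alkyl halide.
  CO: –C(=O)– with carbon on both sides → ketone.
  CH(CHO): pendant –CHO: carbonyl C bonded to C and H → aldehyde.
  CH(COOH): pendant –COOH: carbonyl C bonded to C and –OH → carboxylic acid.
  CH(NHCOCH3): pendant –NHC(=O)CH3: N bonded to a carbonyl → amide (not amine).
  CH(COOCH3): pendant –COOCH3: carbonyl C bonded to C and –OCH3 → ester.
  CH(OH): –OH on an sp³ carbon → alcohol (secondary).
  CH(COOH): pendant –COOH: carbonyl C bonded to C and –OH → carboxylic acid.
  CH(COOH): pendant –COOH: carbonyl C bonded to C and –OH → carboxylic acid.
  CH(CHO): pendant –CHO: carbonyl C bonded to C and H → aldehyde.
  COCl: –C(=O)Cl: carbonyl C bonded to C and to a halogen → acyl halide (not alkyl halide).
Carboxylic acid appears at: CH(COOH), CH(COOH), CH(COOH) → 3.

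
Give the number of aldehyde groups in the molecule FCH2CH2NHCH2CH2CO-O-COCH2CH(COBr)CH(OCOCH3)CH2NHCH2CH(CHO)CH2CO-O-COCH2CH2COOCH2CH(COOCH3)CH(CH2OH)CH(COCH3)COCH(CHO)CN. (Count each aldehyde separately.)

Taking each segment in turn:
  FCH2: halogen on an sp³ carbon → alkyl halide.
  CH2NHCH2: C–N–C with sp³ carbons and no adjacent C=O → amine (secondary).
  CH2CO-O-COCH2: two acyl groups sharing one oxygen, –C(=O)–O–C(=O)– → anhydride.
  CH(COBr): pendant –C(=O)X: carbonyl C bonded to C and halogen → acyl halide.
  CH(OCOCH3): pendant –OC(=O)CH3: an acyloxy group → ester.
  CH2NHCH2: C–N–C with sp³ carbons and no adjacent C=O → amine (secondary).
  CH(CHO): pendant –CHO: carbonyl C bonded to C and H → aldehyde.
  CH2CO-O-COCH2: two acyl groups sharing one oxygen, –C(=O)–O–C(=O)– → anhydride.
  CH2COOCH2: –C(=O)–O–C with C on the carbonyl side → ester.
  CH(COOCH3): pendant –COOCH3: carbonyl C bonded to C and –OCH3 → ester.
  CH(CH2OH): pendant –CH2OH on an sp³ backbone C → alcohol.
  CH(COCH3): pendant –COCH3: carbonyl C bonded to two carbons → ketone.
  CO: –C(=O)– with carbon on both sides → ketone.
  CH(CHO): pendant –CHO: carbonyl C bonded to C and H → aldehyde.
  CN: –C≡N: carbon triple-bonded to nitrogen → nitrile.
Aldehyde appears at: CH(CHO), CH(CHO) → 2.

2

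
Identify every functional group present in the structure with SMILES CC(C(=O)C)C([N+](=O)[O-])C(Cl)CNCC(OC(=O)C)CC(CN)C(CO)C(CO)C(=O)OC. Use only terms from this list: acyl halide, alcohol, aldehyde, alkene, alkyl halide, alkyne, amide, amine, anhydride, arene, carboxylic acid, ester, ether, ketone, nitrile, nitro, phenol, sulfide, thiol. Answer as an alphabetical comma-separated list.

pendant –COCH3: carbonyl C bonded to two carbons → ketone.
–NO2 on an sp³ carbon → nitro (the N=O is not a carbonyl).
halogen on an sp³ carbon → alkyl halide.
C–N–C with sp³ carbons and no adjacent C=O → amine (secondary).
pendant –OC(=O)CH3: an acyloxy group → ester.
pendant –CH2NH2: N on sp³ C, no adjacent C=O → amine.
pendant –CH2OH on an sp³ backbone C → alcohol.
pendant –CH2OH on an sp³ backbone C → alcohol.
–C(=O)OCH3: carbonyl C bonded to C and to –OCH3 → ester (not ketone + ether).

alcohol, alkyl halide, amine, ester, ketone, nitro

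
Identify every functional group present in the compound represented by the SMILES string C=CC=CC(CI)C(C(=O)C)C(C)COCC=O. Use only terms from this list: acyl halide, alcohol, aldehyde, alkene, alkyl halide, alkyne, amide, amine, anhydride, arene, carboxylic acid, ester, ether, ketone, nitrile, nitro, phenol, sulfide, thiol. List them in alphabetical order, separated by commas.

aldehyde, alkene, alkyl halide, ether, ketone

Taking each segment in turn:
  CH2=CH: C=C double bond → alkene.
  CH=CH: C=C double bond → alkene.
  CH(CH2I): pendant –CH2X: halogen on sp³ carbon → alkyl halide.
  CH(COCH3): pendant –COCH3: carbonyl C bonded to two carbons → ketone.
  CH2OCH2: C–O–C with sp³ carbons on both sides and no adjacent C=O → ether.
  CHO: terminal –CHO: carbonyl C bonded to H and C → aldehyde.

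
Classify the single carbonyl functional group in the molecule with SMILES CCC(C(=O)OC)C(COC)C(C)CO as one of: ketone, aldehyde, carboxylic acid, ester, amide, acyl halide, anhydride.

ester

The carbonyl is in the CH(COOCH3) segment: pendant –COOCH3: carbonyl C bonded to C and –OCH3 → ester.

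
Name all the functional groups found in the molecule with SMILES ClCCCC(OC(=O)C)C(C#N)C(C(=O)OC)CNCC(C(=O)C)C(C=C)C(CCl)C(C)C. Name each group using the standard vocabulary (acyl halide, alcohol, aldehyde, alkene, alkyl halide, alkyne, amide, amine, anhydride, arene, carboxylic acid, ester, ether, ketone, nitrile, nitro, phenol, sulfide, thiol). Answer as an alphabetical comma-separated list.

Working along the chain:
  ClCH2: halogen on an sp³ carbon → alkyl halide.
  CH(OCOCH3): pendant –OC(=O)CH3: an acyloxy group → ester.
  CH(CN): pendant –C≡N: nitrile.
  CH(COOCH3): pendant –COOCH3: carbonyl C bonded to C and –OCH3 → ester.
  CH2NHCH2: C–N–C with sp³ carbons and no adjacent C=O → amine (secondary).
  CH(COCH3): pendant –COCH3: carbonyl C bonded to two carbons → ketone.
  CH(CH=CH2): pendant –CH=CH2: C=C double bond → alkene.
  CH(CH2Cl): pendant –CH2X: halogen on sp³ carbon → alkyl halide.

alkene, alkyl halide, amine, ester, ketone, nitrile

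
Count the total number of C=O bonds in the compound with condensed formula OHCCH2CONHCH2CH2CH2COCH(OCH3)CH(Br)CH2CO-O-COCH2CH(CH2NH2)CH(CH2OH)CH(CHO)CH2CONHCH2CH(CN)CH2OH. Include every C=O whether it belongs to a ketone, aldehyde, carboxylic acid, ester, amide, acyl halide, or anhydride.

OHC: aldehyde, 1 C=O (running total 1).
CH2CONHCH2: amide, 1 C=O (running total 2).
CO: ketone, 1 C=O (running total 3).
CH2CO-O-COCH2: anhydride, 2 C=O (running total 5).
CH(CHO): aldehyde, 1 C=O (running total 6).
CH2CONHCH2: amide, 1 C=O (running total 7).

7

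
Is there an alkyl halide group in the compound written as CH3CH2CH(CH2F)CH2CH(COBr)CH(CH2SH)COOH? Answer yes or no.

Working along the chain:
  CH(CH2F): pendant –CH2X: halogen on sp³ carbon → alkyl halide.
  CH(COBr): pendant –C(=O)X: carbonyl C bonded to C and halogen → acyl halide.
  CH(CH2SH): pendant –CH2SH → thiol.
  COOH: –COOH: carbonyl C bonded to –OH and C → carboxylic acid (the –OH is not a separate alcohol).
The CH(CH2F) segment supplies the alkyl halide: pendant –CH2X: halogen on sp³ carbon → alkyl halide.

yes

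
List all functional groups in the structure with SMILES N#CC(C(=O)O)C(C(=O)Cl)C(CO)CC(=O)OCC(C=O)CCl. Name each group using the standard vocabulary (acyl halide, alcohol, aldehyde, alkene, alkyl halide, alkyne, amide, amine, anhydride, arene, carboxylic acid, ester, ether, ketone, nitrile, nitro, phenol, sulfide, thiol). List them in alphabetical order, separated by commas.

acyl halide, alcohol, aldehyde, alkyl halide, carboxylic acid, ester, nitrile

Taking each segment in turn:
  N≡C: N≡C–: carbon triple-bonded to nitrogen → nitrile.
  CH(COOH): pendant –COOH: carbonyl C bonded to C and –OH → carboxylic acid.
  CH(COCl): pendant –C(=O)X: carbonyl C bonded to C and halogen → acyl halide.
  CH(CH2OH): pendant –CH2OH on an sp³ backbone C → alcohol.
  CH2COOCH2: –C(=O)–O–C with C on the carbonyl side → ester.
  CH(CHO): pendant –CHO: carbonyl C bonded to C and H → aldehyde.
  CH2Cl: halogen on an sp³ carbon → alkyl halide.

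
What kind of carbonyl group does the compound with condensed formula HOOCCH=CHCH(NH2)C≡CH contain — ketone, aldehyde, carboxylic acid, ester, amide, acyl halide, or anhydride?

The carbonyl is in the HOOC segment: –COOH: carbonyl C bonded to –OH and C → carboxylic acid (the –OH is not a separate alcohol).

carboxylic acid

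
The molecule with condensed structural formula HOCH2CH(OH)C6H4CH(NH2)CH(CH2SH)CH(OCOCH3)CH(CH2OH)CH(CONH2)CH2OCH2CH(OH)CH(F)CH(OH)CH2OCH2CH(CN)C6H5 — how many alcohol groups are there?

HO– on an sp³ carbon → alcohol.
–OH on an sp³ carbon → alcohol (secondary).
para-disubstituted benzene ring → arene.
–NH2 on an sp³ carbon with no adjacent C=O → amine.
pendant –CH2SH → thiol.
pendant –OC(=O)CH3: an acyloxy group → ester.
pendant –CH2OH on an sp³ backbone C → alcohol.
pendant –CONH2: carbonyl C bonded to C and N → amide.
C–O–C with sp³ carbons on both sides and no adjacent C=O → ether.
–OH on an sp³ carbon → alcohol (secondary).
halogen on an sp³ carbon → alkyl halide.
–OH on an sp³ carbon → alcohol (secondary).
C–O–C with sp³ carbons on both sides and no adjacent C=O → ether.
pendant –C≡N: nitrile.
–C6H5 phenyl ring → arene.
Alcohol appears at: HOCH2, CH(OH), CH(CH2OH), CH(OH), CH(OH) → 5.

5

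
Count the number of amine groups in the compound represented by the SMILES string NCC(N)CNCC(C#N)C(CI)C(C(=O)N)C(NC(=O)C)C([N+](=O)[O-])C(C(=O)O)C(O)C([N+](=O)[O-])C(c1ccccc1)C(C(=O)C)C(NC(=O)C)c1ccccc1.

Reading the structure from left to right:
  H2NCH2: –NH2 on an sp³ carbon with no adjacent C=O → amine.
  CH(NH2): –NH2 on an sp³ carbon with no adjacent C=O → amine.
  CH2NHCH2: C–N–C with sp³ carbons and no adjacent C=O → amine (secondary).
  CH(CN): pendant –C≡N: nitrile.
  CH(CH2I): pendant –CH2X: halogen on sp³ carbon → alkyl halide.
  CH(CONH2): pendant –CONH2: carbonyl C bonded to C and N → amide.
  CH(NHCOCH3): pendant –NHC(=O)CH3: N bonded to a carbonyl → amide (not amine).
  CH(NO2): –NO2 on an sp³ carbon → nitro (the N=O is not a carbonyl).
  CH(COOH): pendant –COOH: carbonyl C bonded to C and –OH → carboxylic acid.
  CH(OH): –OH on an sp³ carbon → alcohol (secondary).
  CH(NO2): –NO2 on an sp³ carbon → nitro (the N=O is not a carbonyl).
  CH(C6H5): pendant –C6H5: benzene ring → arene.
  CH(COCH3): pendant –COCH3: carbonyl C bonded to two carbons → ketone.
  CH(NHCOCH3): pendant –NHC(=O)CH3: N bonded to a carbonyl → amide (not amine).
  C6H5: –C6H5 phenyl ring → arene.
Amine appears at: H2NCH2, CH(NH2), CH2NHCH2 → 3.

3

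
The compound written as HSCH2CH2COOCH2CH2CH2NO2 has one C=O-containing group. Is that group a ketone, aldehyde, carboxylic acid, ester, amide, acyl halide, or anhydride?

ester

The carbonyl is in the CH2COOCH2 segment: –C(=O)–O–C with C on the carbonyl side → ester.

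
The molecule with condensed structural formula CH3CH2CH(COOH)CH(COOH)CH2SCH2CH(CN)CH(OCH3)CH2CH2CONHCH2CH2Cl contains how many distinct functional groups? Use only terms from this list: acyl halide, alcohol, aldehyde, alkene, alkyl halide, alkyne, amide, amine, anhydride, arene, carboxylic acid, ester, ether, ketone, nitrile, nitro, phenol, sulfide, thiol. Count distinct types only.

Working along the chain:
  CH(COOH): pendant –COOH: carbonyl C bonded to C and –OH → carboxylic acid.
  CH(COOH): pendant –COOH: carbonyl C bonded to C and –OH → carboxylic acid.
  CH2SCH2: C–S–C linkage → sulfide (thioether).
  CH(CN): pendant –C≡N: nitrile.
  CH(OCH3): pendant –OCH3: C–O–C with sp³ C, no adjacent C=O → ether.
  CH2CONHCH2: –C(=O)–N– linkage → amide (the N is not an amine).
  CH2Cl: halogen on an sp³ carbon → alkyl halide.
Distinct types present: alkyl halide, amide, carboxylic acid, ether, nitrile, sulfide.

6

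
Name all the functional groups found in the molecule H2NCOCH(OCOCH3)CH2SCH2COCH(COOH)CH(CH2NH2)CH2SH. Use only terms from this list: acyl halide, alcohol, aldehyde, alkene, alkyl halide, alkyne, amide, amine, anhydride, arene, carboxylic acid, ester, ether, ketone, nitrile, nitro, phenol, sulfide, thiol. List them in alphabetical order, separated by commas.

Reading the structure from left to right:
  H2NCO: –C(=O)NH2: carbonyl C bonded to C and to N → amide (the N is not a separate amine).
  CH(OCOCH3): pendant –OC(=O)CH3: an acyloxy group → ester.
  CH2SCH2: C–S–C linkage → sulfide (thioether).
  CO: –C(=O)– with carbon on both sides → ketone.
  CH(COOH): pendant –COOH: carbonyl C bonded to C and –OH → carboxylic acid.
  CH(CH2NH2): pendant –CH2NH2: N on sp³ C, no adjacent C=O → amine.
  CH2SH: –SH on an sp³ carbon → thiol.

amide, amine, carboxylic acid, ester, ketone, sulfide, thiol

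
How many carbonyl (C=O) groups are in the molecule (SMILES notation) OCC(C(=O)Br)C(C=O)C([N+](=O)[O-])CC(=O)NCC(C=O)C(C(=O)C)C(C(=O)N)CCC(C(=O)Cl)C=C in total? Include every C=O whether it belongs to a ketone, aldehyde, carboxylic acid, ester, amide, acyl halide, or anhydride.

CH(COBr): acyl halide, 1 C=O (running total 1).
CH(CHO): aldehyde, 1 C=O (running total 2).
CH2CONHCH2: amide, 1 C=O (running total 3).
CH(CHO): aldehyde, 1 C=O (running total 4).
CH(COCH3): ketone, 1 C=O (running total 5).
CH(CONH2): amide, 1 C=O (running total 6).
CH(COCl): acyl halide, 1 C=O (running total 7).

7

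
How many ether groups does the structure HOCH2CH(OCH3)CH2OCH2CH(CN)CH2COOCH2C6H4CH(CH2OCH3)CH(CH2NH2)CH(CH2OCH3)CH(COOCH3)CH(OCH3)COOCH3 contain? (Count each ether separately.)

5

HO– on an sp³ carbon → alcohol.
pendant –OCH3: C–O–C with sp³ C, no adjacent C=O → ether.
C–O–C with sp³ carbons on both sides and no adjacent C=O → ether.
pendant –C≡N: nitrile.
–C(=O)–O–C with C on the carbonyl side → ester.
para-disubstituted benzene ring → arene.
pendant –CH2OCH3: C–O–C linkage → ether.
pendant –CH2NH2: N on sp³ C, no adjacent C=O → amine.
pendant –CH2OCH3: C–O–C linkage → ether.
pendant –COOCH3: carbonyl C bonded to C and –OCH3 → ester.
pendant –OCH3: C–O–C with sp³ C, no adjacent C=O → ether.
–C(=O)OCH3: carbonyl C bonded to C and to –OCH3 → ester (not ketone + ether).
Ether appears at: CH(OCH3), CH2OCH2, CH(CH2OCH3), CH(CH2OCH3), CH(OCH3) → 5.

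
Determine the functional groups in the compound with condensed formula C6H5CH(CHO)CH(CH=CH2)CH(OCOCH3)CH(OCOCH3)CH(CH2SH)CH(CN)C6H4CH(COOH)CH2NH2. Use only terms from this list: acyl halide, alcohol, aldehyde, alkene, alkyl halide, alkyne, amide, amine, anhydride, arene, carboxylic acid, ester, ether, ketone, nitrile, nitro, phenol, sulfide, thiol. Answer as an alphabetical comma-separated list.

C6H5– phenyl ring → arene.
pendant –CHO: carbonyl C bonded to C and H → aldehyde.
pendant –CH=CH2: C=C double bond → alkene.
pendant –OC(=O)CH3: an acyloxy group → ester.
pendant –OC(=O)CH3: an acyloxy group → ester.
pendant –CH2SH → thiol.
pendant –C≡N: nitrile.
para-disubstituted benzene ring → arene.
pendant –COOH: carbonyl C bonded to C and –OH → carboxylic acid.
–NH2 on an sp³ carbon with no adjacent C=O → amine.

aldehyde, alkene, amine, arene, carboxylic acid, ester, nitrile, thiol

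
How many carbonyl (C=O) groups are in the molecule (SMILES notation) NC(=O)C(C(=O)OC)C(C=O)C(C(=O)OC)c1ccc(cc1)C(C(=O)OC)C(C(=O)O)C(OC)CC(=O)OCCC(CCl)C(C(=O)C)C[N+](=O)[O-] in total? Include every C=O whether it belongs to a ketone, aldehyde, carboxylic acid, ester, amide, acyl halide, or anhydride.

8

H2NCO: amide, 1 C=O (running total 1).
CH(COOCH3): ester, 1 C=O (running total 2).
CH(CHO): aldehyde, 1 C=O (running total 3).
CH(COOCH3): ester, 1 C=O (running total 4).
CH(COOCH3): ester, 1 C=O (running total 5).
CH(COOH): carboxylic acid, 1 C=O (running total 6).
CH2COOCH2: ester, 1 C=O (running total 7).
CH(COCH3): ketone, 1 C=O (running total 8).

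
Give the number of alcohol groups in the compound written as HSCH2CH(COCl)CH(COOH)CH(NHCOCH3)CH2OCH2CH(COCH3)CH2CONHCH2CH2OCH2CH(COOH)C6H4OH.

–SH on an sp³ carbon → thiol.
pendant –C(=O)X: carbonyl C bonded to C and halogen → acyl halide.
pendant –COOH: carbonyl C bonded to C and –OH → carboxylic acid.
pendant –NHC(=O)CH3: N bonded to a carbonyl → amide (not amine).
C–O–C with sp³ carbons on both sides and no adjacent C=O → ether.
pendant –COCH3: carbonyl C bonded to two carbons → ketone.
–C(=O)–N– linkage → amide (the N is not an amine).
C–O–C with sp³ carbons on both sides and no adjacent C=O → ether.
pendant –COOH: carbonyl C bonded to C and –OH → carboxylic acid.
–OH attached directly to an aromatic ring → phenol (not alcohol); the ring itself is an arene.
No segment is a alcohol: HSCH2 is thiol, not alcohol; CH(COOH) is carboxylic acid, not alcohol; CH2OCH2 is ether, not alcohol. → 0.

0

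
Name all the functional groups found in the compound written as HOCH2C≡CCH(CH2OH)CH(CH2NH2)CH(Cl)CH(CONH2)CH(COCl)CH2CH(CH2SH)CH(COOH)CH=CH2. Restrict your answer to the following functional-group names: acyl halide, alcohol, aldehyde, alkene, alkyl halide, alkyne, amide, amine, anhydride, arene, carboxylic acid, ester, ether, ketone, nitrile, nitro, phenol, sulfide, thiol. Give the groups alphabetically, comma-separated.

acyl halide, alcohol, alkene, alkyl halide, alkyne, amide, amine, carboxylic acid, thiol

HO– on an sp³ carbon → alcohol.
C≡C triple bond → alkyne.
pendant –CH2OH on an sp³ backbone C → alcohol.
pendant –CH2NH2: N on sp³ C, no adjacent C=O → amine.
halogen on an sp³ carbon → alkyl halide.
pendant –CONH2: carbonyl C bonded to C and N → amide.
pendant –C(=O)X: carbonyl C bonded to C and halogen → acyl halide.
pendant –CH2SH → thiol.
pendant –COOH: carbonyl C bonded to C and –OH → carboxylic acid.
C=C double bond → alkene.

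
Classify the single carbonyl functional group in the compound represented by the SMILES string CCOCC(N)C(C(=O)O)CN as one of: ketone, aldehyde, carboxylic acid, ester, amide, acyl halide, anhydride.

carboxylic acid

The carbonyl is in the CH(COOH) segment: pendant –COOH: carbonyl C bonded to C and –OH → carboxylic acid.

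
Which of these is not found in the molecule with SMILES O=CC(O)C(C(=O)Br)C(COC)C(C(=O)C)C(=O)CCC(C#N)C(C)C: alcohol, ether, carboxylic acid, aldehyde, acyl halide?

alcohol: present (CH(OH) — –OH on an sp³ carbon → alcohol (secondary)).
ether: present (CH(CH2OCH3) — pendant –CH2OCH3: C–O–C linkage → ether).
aldehyde: present (OHC — terminal –CHO: carbonyl C bonded to H and C → aldehyde).
acyl halide: present (CH(COBr) — pendant –C(=O)X: carbonyl C bonded to C and halogen → acyl halide).
carboxylic acid: no segment matches this pattern.

carboxylic acid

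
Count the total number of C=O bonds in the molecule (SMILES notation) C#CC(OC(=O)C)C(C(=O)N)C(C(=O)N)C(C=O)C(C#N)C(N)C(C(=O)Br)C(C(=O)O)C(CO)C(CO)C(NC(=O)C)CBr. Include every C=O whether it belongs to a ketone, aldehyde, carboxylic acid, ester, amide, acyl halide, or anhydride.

7

CH(OCOCH3): ester, 1 C=O (running total 1).
CH(CONH2): amide, 1 C=O (running total 2).
CH(CONH2): amide, 1 C=O (running total 3).
CH(CHO): aldehyde, 1 C=O (running total 4).
CH(COBr): acyl halide, 1 C=O (running total 5).
CH(COOH): carboxylic acid, 1 C=O (running total 6).
CH(NHCOCH3): amide, 1 C=O (running total 7).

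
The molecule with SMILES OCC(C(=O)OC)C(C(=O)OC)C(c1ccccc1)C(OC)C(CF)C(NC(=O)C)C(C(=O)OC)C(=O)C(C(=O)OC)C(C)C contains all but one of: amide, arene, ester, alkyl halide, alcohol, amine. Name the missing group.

amine

alcohol: present (HOCH2 — HO– on an sp³ carbon → alcohol).
ester: present (CH(COOCH3) — pendant –COOCH3: carbonyl C bonded to C and –OCH3 → ester).
alkyl halide: present (CH(CH2F) — pendant –CH2X: halogen on sp³ carbon → alkyl halide).
amide: present (CH(NHCOCH3) — pendant –NHC(=O)CH3: N bonded to a carbonyl → amide (not amine)).
arene: present (CH(C6H5) — pendant –C6H5: benzene ring → arene).
amine: absent. In CH(NHCOCH3), the nitrogen is bonded directly to a carbonyl carbon, making it part of an amide, not a free amine.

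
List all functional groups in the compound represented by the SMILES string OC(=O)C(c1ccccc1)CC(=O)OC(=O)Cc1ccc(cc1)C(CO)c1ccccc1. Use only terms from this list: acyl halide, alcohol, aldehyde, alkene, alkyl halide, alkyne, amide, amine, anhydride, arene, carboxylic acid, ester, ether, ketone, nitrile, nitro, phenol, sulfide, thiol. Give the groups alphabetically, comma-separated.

–COOH: carbonyl C bonded to –OH and C → carboxylic acid (the –OH is not a separate alcohol).
pendant –C6H5: benzene ring → arene.
two acyl groups sharing one oxygen, –C(=O)–O–C(=O)– → anhydride.
para-disubstituted benzene ring → arene.
pendant –CH2OH on an sp³ backbone C → alcohol.
–C6H5 phenyl ring → arene.

alcohol, anhydride, arene, carboxylic acid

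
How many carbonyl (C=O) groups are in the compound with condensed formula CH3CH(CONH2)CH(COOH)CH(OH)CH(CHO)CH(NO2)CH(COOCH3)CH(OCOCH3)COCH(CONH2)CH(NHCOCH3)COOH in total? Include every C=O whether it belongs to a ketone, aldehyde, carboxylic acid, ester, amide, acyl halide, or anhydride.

CH(CONH2): amide, 1 C=O (running total 1).
CH(COOH): carboxylic acid, 1 C=O (running total 2).
CH(CHO): aldehyde, 1 C=O (running total 3).
CH(COOCH3): ester, 1 C=O (running total 4).
CH(OCOCH3): ester, 1 C=O (running total 5).
CO: ketone, 1 C=O (running total 6).
CH(CONH2): amide, 1 C=O (running total 7).
CH(NHCOCH3): amide, 1 C=O (running total 8).
COOH: carboxylic acid, 1 C=O (running total 9).

9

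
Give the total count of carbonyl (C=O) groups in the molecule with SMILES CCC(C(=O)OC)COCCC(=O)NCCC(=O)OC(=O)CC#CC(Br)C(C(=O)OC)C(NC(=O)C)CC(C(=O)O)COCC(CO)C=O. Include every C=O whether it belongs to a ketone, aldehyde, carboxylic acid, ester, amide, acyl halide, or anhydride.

CH(COOCH3): ester, 1 C=O (running total 1).
CH2CONHCH2: amide, 1 C=O (running total 2).
CH2CO-O-COCH2: anhydride, 2 C=O (running total 4).
CH(COOCH3): ester, 1 C=O (running total 5).
CH(NHCOCH3): amide, 1 C=O (running total 6).
CH(COOH): carboxylic acid, 1 C=O (running total 7).
CHO: aldehyde, 1 C=O (running total 8).

8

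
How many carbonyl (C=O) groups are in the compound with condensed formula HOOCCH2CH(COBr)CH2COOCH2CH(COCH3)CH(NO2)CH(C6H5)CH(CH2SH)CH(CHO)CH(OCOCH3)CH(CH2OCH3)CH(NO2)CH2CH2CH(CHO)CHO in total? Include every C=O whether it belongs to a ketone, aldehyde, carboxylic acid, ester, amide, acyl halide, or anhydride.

HOOC: carboxylic acid, 1 C=O (running total 1).
CH(COBr): acyl halide, 1 C=O (running total 2).
CH2COOCH2: ester, 1 C=O (running total 3).
CH(COCH3): ketone, 1 C=O (running total 4).
CH(CHO): aldehyde, 1 C=O (running total 5).
CH(OCOCH3): ester, 1 C=O (running total 6).
CH(CHO): aldehyde, 1 C=O (running total 7).
CHO: aldehyde, 1 C=O (running total 8).

8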